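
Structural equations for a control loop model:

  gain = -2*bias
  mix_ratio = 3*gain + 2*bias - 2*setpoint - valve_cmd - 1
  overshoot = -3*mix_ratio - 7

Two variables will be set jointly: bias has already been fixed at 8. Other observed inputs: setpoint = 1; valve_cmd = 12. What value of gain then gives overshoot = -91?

With bias held at 8:
Intervening on gain fixes its value directly, overriding its dependence on bias.
Substituting into the mix_ratio equation gives mix_ratio = 3*gain + 1.
Substituting into the overshoot equation gives overshoot = -9*gain - 10.
Solve -9*gain - 10 = -91: gain = (-91 + 10) / -9 = 9.

gain = 9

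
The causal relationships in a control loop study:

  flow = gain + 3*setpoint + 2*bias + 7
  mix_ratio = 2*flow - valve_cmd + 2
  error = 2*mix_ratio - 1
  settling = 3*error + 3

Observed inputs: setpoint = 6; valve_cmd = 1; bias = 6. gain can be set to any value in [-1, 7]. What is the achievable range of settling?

438 to 534

Substituting into the flow equation gives flow = gain + 37.
So mix_ratio = 2*gain + 75.
Substituting into the error equation gives error = 4*gain + 149.
Substituting into the settling equation gives settling = 12*gain + 450.
Linear in gain, so extremes are at the endpoints: gain = -1 gives settling = 438; gain = 7 gives settling = 534.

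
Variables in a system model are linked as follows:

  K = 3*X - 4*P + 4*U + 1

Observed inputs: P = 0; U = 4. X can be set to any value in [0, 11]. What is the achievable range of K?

17 to 50

Substituting into the K equation gives K = 3*X + 17.
Linear in X, so extremes are at the endpoints: X = 0 gives K = 17; X = 11 gives K = 50.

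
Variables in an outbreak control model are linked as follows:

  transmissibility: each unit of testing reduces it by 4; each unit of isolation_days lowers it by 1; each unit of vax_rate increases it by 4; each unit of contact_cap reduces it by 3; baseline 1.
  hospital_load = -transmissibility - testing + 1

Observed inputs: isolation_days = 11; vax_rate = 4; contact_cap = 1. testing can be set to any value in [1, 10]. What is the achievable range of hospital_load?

Substituting into the transmissibility equation gives transmissibility = -4*testing + 3.
Substituting into the hospital_load equation gives hospital_load = 3*testing - 2.
Linear in testing, so extremes are at the endpoints: testing = 1 gives hospital_load = 1; testing = 10 gives hospital_load = 28.

1 to 28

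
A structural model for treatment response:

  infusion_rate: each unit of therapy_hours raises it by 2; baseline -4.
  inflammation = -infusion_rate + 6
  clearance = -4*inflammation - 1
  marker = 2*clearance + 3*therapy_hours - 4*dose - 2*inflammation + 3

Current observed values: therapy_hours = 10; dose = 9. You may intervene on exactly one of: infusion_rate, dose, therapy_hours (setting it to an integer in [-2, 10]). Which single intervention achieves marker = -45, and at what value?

Intervening on infusion_rate: with other inputs at their observed values, marker = 10*infusion_rate - 65. Solving for -45 gives infusion_rate = 2, within [-2, 10].
Intervening on dose: marker = -4*dose + 131. Reaching -45 requires dose = 44, outside [-2, 10].
Intervening on therapy_hours: marker = 23*therapy_hours - 135. Reaching -45 requires therapy_hours = 90/23, not an integer.

set infusion_rate = 2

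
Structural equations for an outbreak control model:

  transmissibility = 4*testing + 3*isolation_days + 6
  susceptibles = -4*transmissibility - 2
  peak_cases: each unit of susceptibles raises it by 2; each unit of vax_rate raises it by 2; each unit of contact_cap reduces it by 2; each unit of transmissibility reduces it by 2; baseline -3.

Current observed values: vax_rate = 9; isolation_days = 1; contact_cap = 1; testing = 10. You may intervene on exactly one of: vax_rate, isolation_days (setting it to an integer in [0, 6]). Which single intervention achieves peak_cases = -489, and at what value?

Intervening on vax_rate: with other inputs at their observed values, peak_cases = 2*vax_rate - 499. Solving for -489 gives vax_rate = 5, within [0, 6].
Intervening on isolation_days: peak_cases = -30*isolation_days - 451. Reaching -489 requires isolation_days = 19/15, not an integer.

set vax_rate = 5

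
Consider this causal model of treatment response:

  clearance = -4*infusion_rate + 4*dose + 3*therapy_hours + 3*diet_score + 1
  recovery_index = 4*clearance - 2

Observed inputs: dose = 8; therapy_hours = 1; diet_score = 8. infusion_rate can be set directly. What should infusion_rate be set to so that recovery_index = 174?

infusion_rate = 4

Substituting into the clearance equation gives clearance = -4*infusion_rate + 60.
Substituting into the recovery_index equation gives recovery_index = -16*infusion_rate + 238.
Solve -16*infusion_rate + 238 = 174: infusion_rate = (174 - 238) / -16 = 4.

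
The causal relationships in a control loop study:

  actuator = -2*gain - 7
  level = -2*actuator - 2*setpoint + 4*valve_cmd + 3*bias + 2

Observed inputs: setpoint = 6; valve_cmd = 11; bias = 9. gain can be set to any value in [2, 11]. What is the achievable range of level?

Substituting into the level equation gives level = 4*gain + 75.
Linear in gain, so extremes are at the endpoints: gain = 2 gives level = 83; gain = 11 gives level = 119.

83 to 119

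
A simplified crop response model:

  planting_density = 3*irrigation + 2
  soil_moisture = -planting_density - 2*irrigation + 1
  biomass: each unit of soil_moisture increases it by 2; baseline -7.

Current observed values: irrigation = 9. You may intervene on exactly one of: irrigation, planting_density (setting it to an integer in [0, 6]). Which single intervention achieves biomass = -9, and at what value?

set irrigation = 0

Intervening on irrigation: with other inputs at their observed values, biomass = -10*irrigation - 9. Solving for -9 gives irrigation = 0, within [0, 6].
Intervening on planting_density: biomass = -2*planting_density - 41. Reaching -9 requires planting_density = -16, outside [0, 6].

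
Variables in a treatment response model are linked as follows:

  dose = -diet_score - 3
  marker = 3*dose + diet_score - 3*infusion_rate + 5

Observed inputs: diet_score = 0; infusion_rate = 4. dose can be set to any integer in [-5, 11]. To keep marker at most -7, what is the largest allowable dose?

dose = 0

Intervening on dose fixes its value directly, overriding its dependence on diet_score.
Substituting into the marker equation gives marker = 3*dose - 7.
Require 3*dose - 7 ≤ -7, so dose ≤ 0.
The largest integer in [-5, 11] satisfying this is 0.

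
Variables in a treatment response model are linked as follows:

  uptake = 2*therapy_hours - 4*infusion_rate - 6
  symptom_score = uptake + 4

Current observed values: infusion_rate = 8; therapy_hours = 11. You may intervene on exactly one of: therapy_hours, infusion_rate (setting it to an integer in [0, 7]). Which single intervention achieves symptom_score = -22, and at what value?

set therapy_hours = 6

Intervening on therapy_hours: with other inputs at their observed values, symptom_score = 2*therapy_hours - 34. Solving for -22 gives therapy_hours = 6, within [0, 7].
Intervening on infusion_rate: symptom_score = -4*infusion_rate + 20. Reaching -22 requires infusion_rate = 21/2, not an integer.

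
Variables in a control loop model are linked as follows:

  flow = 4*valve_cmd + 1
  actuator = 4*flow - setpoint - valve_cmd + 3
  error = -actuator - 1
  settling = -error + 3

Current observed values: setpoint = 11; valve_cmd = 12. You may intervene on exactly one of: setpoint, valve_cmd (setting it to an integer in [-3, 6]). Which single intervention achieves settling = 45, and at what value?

set valve_cmd = 3

Intervening on setpoint: settling = -setpoint + 191. Reaching 45 requires setpoint = 146, outside [-3, 6].
Intervening on valve_cmd: with other inputs at their observed values, settling = 15*valve_cmd. Solving for 45 gives valve_cmd = 3, within [-3, 6].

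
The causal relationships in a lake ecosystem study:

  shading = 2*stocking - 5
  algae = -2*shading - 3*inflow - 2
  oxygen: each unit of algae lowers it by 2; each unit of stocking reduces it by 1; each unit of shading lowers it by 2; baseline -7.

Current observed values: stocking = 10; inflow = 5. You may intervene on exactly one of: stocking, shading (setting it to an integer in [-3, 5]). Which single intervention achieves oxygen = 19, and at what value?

Intervening on stocking: oxygen = 3*stocking + 17. Reaching 19 requires stocking = 2/3, not an integer.
Intervening on shading: with other inputs at their observed values, oxygen = 2*shading + 17. Solving for 19 gives shading = 1, within [-3, 5].

set shading = 1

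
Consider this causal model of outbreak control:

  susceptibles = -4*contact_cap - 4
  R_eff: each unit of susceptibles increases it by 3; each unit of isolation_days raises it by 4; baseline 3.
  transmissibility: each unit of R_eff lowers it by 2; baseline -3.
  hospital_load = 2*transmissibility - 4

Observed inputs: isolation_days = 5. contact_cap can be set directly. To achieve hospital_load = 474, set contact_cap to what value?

Substituting into the R_eff equation gives R_eff = -12*contact_cap + 11.
So transmissibility = 24*contact_cap - 25.
Substituting into the hospital_load equation gives hospital_load = 48*contact_cap - 54.
Solve 48*contact_cap - 54 = 474: contact_cap = (474 + 54) / 48 = 11.

contact_cap = 11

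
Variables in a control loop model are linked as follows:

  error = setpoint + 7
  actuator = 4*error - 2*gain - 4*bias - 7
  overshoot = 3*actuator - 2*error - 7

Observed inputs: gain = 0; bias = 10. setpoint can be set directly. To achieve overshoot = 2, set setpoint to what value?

Substituting into the actuator equation gives actuator = 4*setpoint - 19.
So overshoot = 10*setpoint - 78.
Solve 10*setpoint - 78 = 2: setpoint = (2 + 78) / 10 = 8.

setpoint = 8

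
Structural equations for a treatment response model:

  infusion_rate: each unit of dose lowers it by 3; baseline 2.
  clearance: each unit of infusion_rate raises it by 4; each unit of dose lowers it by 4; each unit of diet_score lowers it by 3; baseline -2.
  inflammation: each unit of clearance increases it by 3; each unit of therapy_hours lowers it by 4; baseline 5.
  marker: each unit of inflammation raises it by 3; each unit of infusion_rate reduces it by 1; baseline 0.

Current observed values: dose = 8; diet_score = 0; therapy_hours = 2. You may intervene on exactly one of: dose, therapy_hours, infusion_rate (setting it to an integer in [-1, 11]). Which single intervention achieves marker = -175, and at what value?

Intervening on dose: marker = -141*dose + 43. Reaching -175 requires dose = 218/141, not an integer.
Intervening on therapy_hours: marker = -12*therapy_hours - 1061. Reaching -175 requires therapy_hours = -443/6, not an integer.
Intervening on infusion_rate: with other inputs at their observed values, marker = 35*infusion_rate - 315. Solving for -175 gives infusion_rate = 4, within [-1, 11].

set infusion_rate = 4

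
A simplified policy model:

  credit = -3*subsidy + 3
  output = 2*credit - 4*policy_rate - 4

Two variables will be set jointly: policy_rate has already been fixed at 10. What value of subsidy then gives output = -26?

With policy_rate held at 10:
Substituting into the output equation gives output = -6*subsidy - 38.
Solve -6*subsidy - 38 = -26: subsidy = (-26 + 38) / -6 = -2.

subsidy = -2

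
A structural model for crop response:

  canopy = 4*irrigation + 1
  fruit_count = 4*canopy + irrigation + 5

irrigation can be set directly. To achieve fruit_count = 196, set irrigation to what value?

irrigation = 11

Substituting into the fruit_count equation gives fruit_count = 17*irrigation + 9.
Solve 17*irrigation + 9 = 196: irrigation = (196 - 9) / 17 = 11.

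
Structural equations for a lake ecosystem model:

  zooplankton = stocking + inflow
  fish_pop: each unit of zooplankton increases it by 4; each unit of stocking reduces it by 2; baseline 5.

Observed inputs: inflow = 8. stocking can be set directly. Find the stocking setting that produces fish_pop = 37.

Substituting into the zooplankton equation gives zooplankton = stocking + 8.
Substituting into the fish_pop equation gives fish_pop = 2*stocking + 37.
Solve 2*stocking + 37 = 37: stocking = (37 - 37) / 2 = 0.

stocking = 0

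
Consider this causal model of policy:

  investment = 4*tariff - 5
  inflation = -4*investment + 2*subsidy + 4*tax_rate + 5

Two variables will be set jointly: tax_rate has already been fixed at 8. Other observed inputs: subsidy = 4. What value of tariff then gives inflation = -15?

With tax_rate held at 8:
Substituting into the inflation equation gives inflation = -16*tariff + 65.
Solve -16*tariff + 65 = -15: tariff = (-15 - 65) / -16 = 5.

tariff = 5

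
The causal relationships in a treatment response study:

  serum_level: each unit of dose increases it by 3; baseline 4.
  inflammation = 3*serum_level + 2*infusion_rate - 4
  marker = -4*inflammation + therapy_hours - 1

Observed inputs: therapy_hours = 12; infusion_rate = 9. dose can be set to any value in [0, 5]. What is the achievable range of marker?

Substituting into the inflammation equation gives inflammation = 9*dose + 26.
Substituting into the marker equation gives marker = -36*dose - 93.
Linear in dose, so extremes are at the endpoints: dose = 0 gives marker = -93; dose = 5 gives marker = -273.

-273 to -93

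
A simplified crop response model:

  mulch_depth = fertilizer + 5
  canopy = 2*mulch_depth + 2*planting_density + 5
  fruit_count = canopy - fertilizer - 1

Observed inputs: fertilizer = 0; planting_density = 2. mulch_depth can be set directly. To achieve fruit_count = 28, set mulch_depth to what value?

mulch_depth = 10

Intervening on mulch_depth fixes its value directly, overriding its dependence on fertilizer.
Substituting into the canopy equation gives canopy = 2*mulch_depth + 9.
Substituting into the fruit_count equation gives fruit_count = 2*mulch_depth + 8.
Solve 2*mulch_depth + 8 = 28: mulch_depth = (28 - 8) / 2 = 10.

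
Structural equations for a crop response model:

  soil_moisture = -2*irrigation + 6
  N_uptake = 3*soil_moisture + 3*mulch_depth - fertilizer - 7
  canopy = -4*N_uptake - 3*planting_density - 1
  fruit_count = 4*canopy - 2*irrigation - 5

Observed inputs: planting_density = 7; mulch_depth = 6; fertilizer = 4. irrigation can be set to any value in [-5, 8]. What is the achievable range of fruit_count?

Substituting into the N_uptake equation gives N_uptake = -6*irrigation + 25.
Substituting into the canopy equation gives canopy = 24*irrigation - 122.
Substituting into the fruit_count equation gives fruit_count = 94*irrigation - 493.
Linear in irrigation, so extremes are at the endpoints: irrigation = -5 gives fruit_count = -963; irrigation = 8 gives fruit_count = 259.

-963 to 259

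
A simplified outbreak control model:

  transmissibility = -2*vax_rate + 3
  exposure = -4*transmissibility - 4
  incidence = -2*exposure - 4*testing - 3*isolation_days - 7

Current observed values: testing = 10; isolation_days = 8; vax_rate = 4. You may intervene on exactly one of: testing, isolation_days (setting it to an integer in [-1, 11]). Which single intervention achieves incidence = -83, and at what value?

Intervening on testing: with other inputs at their observed values, incidence = -4*testing - 63. Solving for -83 gives testing = 5, within [-1, 11].
Intervening on isolation_days: incidence = -3*isolation_days - 79. Reaching -83 requires isolation_days = 4/3, not an integer.

set testing = 5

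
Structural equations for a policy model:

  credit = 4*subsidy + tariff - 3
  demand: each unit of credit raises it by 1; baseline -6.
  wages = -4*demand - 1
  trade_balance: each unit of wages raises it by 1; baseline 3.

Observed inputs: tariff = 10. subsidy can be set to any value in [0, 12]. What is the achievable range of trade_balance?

Substituting into the credit equation gives credit = 4*subsidy + 7.
Substituting into the demand equation gives demand = 4*subsidy + 1.
This gives wages = -16*subsidy - 5.
Substituting into the trade_balance equation gives trade_balance = -16*subsidy - 2.
Linear in subsidy, so extremes are at the endpoints: subsidy = 0 gives trade_balance = -2; subsidy = 12 gives trade_balance = -194.

-194 to -2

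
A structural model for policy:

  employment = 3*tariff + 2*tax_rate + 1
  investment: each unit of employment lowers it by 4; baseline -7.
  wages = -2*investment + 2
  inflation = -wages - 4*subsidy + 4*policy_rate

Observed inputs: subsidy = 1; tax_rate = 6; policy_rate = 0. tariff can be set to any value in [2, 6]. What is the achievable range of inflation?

-268 to -172

Substituting into the employment equation gives employment = 3*tariff + 13.
This gives investment = -12*tariff - 59.
Substituting into the wages equation gives wages = 24*tariff + 120.
Substituting into the inflation equation gives inflation = -24*tariff - 124.
Linear in tariff, so extremes are at the endpoints: tariff = 2 gives inflation = -172; tariff = 6 gives inflation = -268.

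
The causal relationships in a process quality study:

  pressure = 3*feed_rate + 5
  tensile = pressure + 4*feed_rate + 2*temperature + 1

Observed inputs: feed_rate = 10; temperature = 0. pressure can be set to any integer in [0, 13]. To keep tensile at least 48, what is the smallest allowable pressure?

pressure = 7

Intervening on pressure fixes its value directly, overriding its dependence on feed_rate.
Substituting into the tensile equation gives tensile = pressure + 41.
Require pressure + 41 ≥ 48, so pressure ≥ 7.
The smallest integer in [0, 13] satisfying this is 7.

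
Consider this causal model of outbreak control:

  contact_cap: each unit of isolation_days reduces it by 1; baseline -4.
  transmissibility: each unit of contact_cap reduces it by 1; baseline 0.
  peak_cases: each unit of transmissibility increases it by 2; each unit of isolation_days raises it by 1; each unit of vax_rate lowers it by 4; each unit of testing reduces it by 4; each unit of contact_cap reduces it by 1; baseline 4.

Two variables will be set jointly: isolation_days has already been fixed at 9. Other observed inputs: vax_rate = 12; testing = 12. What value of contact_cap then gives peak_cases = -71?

With isolation_days held at 9:
Intervening on contact_cap fixes its value directly, overriding its dependence on isolation_days.
Substituting into the peak_cases equation gives peak_cases = -3*contact_cap - 83.
Solve -3*contact_cap - 83 = -71: contact_cap = (-71 + 83) / -3 = -4.

contact_cap = -4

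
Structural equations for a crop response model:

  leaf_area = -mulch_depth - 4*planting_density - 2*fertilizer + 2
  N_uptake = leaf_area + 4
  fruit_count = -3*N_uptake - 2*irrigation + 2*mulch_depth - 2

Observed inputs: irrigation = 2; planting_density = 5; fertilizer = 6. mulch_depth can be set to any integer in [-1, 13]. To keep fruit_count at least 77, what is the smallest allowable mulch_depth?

mulch_depth = 1

Substituting into the leaf_area equation gives leaf_area = -mulch_depth - 30.
Substituting into the N_uptake equation gives N_uptake = -mulch_depth - 26.
This gives fruit_count = 5*mulch_depth + 72.
Require 5*mulch_depth + 72 ≥ 77, so mulch_depth ≥ 1.
The smallest integer in [-1, 13] satisfying this is 1.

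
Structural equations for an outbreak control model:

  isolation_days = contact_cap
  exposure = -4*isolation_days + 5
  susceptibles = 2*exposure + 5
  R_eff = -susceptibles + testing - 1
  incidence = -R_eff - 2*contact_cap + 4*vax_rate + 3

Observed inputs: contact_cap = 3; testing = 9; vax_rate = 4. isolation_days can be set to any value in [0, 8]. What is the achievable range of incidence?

Intervening on isolation_days fixes its value directly, overriding its dependence on contact_cap.
Substituting into the susceptibles equation gives susceptibles = -8*isolation_days + 15.
Substituting into the R_eff equation gives R_eff = 8*isolation_days - 7.
This gives incidence = -8*isolation_days + 20.
Linear in isolation_days, so extremes are at the endpoints: isolation_days = 0 gives incidence = 20; isolation_days = 8 gives incidence = -44.

-44 to 20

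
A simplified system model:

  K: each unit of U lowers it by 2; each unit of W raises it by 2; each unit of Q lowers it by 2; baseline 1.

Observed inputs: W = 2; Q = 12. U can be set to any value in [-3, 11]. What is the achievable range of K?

Substituting into the K equation gives K = -2*U - 19.
Linear in U, so extremes are at the endpoints: U = -3 gives K = -13; U = 11 gives K = -41.

-41 to -13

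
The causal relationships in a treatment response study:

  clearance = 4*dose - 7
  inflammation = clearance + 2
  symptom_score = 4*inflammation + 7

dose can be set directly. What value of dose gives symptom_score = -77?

Substituting into the inflammation equation gives inflammation = 4*dose - 5.
symptom_score becomes 16*dose - 13.
Solve 16*dose - 13 = -77: dose = (-77 + 13) / 16 = -4.

dose = -4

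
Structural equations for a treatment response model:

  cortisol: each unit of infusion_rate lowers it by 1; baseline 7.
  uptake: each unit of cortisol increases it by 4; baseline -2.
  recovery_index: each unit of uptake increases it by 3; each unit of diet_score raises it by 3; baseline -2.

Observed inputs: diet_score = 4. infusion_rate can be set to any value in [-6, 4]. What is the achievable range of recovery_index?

Substituting into the uptake equation gives uptake = -4*infusion_rate + 26.
Substituting into the recovery_index equation gives recovery_index = -12*infusion_rate + 88.
Linear in infusion_rate, so extremes are at the endpoints: infusion_rate = -6 gives recovery_index = 160; infusion_rate = 4 gives recovery_index = 40.

40 to 160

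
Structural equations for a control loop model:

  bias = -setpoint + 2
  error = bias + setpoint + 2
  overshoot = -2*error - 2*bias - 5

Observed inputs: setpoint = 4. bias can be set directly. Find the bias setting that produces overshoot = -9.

Intervening on bias fixes its value directly, overriding its dependence on setpoint.
Substituting into the error equation gives error = bias + 6.
Substituting into the overshoot equation gives overshoot = -4*bias - 17.
Solve -4*bias - 17 = -9: bias = (-9 + 17) / -4 = -2.

bias = -2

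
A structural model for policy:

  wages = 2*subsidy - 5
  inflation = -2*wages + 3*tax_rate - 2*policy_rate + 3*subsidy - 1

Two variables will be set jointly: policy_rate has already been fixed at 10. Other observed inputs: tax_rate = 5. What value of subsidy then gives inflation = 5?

subsidy = -1

With policy_rate held at 10:
Substituting into the inflation equation gives inflation = -subsidy + 4.
Solve -subsidy + 4 = 5: subsidy = (5 - 4) / -1 = -1.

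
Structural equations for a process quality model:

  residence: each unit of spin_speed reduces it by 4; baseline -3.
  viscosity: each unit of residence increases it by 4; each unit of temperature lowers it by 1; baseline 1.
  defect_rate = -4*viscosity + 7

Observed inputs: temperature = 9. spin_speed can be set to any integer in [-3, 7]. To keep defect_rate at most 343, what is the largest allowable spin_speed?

spin_speed = 4

Substituting into the viscosity equation gives viscosity = -16*spin_speed - 20.
So defect_rate = 64*spin_speed + 87.
Require 64*spin_speed + 87 ≤ 343, so spin_speed ≤ 4.
The largest integer in [-3, 7] satisfying this is 4.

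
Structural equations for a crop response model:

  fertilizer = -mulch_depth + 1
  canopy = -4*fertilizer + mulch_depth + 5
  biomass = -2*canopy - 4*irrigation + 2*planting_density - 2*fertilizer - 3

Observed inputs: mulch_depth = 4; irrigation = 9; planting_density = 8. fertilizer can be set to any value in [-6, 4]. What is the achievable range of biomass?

Intervening on fertilizer fixes its value directly, overriding its dependence on mulch_depth.
Substituting into the canopy equation gives canopy = -4*fertilizer + 9.
Substituting into the biomass equation gives biomass = 6*fertilizer - 41.
Linear in fertilizer, so extremes are at the endpoints: fertilizer = -6 gives biomass = -77; fertilizer = 4 gives biomass = -17.

-77 to -17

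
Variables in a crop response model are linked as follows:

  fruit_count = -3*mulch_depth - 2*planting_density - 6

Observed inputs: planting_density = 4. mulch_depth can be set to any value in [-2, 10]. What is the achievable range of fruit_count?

-44 to -8

Substituting into the fruit_count equation gives fruit_count = -3*mulch_depth - 14.
Linear in mulch_depth, so extremes are at the endpoints: mulch_depth = -2 gives fruit_count = -8; mulch_depth = 10 gives fruit_count = -44.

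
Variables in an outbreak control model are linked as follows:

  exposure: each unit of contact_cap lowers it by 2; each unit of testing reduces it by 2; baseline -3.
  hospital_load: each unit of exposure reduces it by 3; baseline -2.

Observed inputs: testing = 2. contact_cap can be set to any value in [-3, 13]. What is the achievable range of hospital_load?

1 to 97

Substituting into the exposure equation gives exposure = -2*contact_cap - 7.
Substituting into the hospital_load equation gives hospital_load = 6*contact_cap + 19.
Linear in contact_cap, so extremes are at the endpoints: contact_cap = -3 gives hospital_load = 1; contact_cap = 13 gives hospital_load = 97.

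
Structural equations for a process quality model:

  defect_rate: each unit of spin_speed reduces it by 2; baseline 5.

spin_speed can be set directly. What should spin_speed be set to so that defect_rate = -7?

spin_speed = 6

Solve -2*spin_speed + 5 = -7: spin_speed = (-7 - 5) / -2 = 6.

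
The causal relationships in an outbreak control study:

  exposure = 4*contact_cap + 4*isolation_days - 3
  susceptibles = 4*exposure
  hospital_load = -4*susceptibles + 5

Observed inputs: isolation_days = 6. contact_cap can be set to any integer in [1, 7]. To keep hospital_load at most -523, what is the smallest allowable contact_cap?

Substituting into the exposure equation gives exposure = 4*contact_cap + 21.
Substituting into the susceptibles equation gives susceptibles = 16*contact_cap + 84.
This gives hospital_load = -64*contact_cap - 331.
Require -64*contact_cap - 331 ≤ -523, so contact_cap ≥ 3.
The smallest integer in [1, 7] satisfying this is 3.

contact_cap = 3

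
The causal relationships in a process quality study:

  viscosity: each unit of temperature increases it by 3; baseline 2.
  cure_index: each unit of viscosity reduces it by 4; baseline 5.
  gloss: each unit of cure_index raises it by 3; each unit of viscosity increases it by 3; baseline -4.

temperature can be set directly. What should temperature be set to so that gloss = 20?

temperature = -1

Substituting into the cure_index equation gives cure_index = -12*temperature - 3.
This gives gloss = -27*temperature - 7.
Solve -27*temperature - 7 = 20: temperature = (20 + 7) / -27 = -1.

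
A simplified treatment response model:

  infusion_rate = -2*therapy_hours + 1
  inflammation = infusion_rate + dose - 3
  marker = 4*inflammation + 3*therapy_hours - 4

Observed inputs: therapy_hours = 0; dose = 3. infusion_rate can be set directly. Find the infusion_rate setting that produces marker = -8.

Intervening on infusion_rate fixes its value directly, overriding its dependence on therapy_hours.
Substituting into the inflammation equation gives inflammation = infusion_rate.
Substituting into the marker equation gives marker = 4*infusion_rate - 4.
Solve 4*infusion_rate - 4 = -8: infusion_rate = (-8 + 4) / 4 = -1.

infusion_rate = -1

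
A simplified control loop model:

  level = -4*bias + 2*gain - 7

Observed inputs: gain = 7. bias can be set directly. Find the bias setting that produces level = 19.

bias = -3

Substituting into the level equation gives level = -4*bias + 7.
Solve -4*bias + 7 = 19: bias = (19 - 7) / -4 = -3.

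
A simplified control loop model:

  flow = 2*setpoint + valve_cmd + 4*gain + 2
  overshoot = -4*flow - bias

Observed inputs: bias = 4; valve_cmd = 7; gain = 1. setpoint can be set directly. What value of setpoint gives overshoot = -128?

Substituting into the flow equation gives flow = 2*setpoint + 13.
Substituting into the overshoot equation gives overshoot = -8*setpoint - 56.
Solve -8*setpoint - 56 = -128: setpoint = (-128 + 56) / -8 = 9.

setpoint = 9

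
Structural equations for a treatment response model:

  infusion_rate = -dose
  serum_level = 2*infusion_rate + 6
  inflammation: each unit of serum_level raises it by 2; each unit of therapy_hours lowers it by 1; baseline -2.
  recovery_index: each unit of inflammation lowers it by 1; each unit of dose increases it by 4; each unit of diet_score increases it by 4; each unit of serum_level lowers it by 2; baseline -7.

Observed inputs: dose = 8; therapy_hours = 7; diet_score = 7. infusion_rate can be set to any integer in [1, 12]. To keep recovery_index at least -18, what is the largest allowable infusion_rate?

Intervening on infusion_rate fixes its value directly, overriding its dependence on dose.
Substituting into the inflammation equation gives inflammation = 4*infusion_rate + 3.
Substituting into the recovery_index equation gives recovery_index = -8*infusion_rate + 38.
Require -8*infusion_rate + 38 ≥ -18, so infusion_rate ≤ 7.
The largest integer in [1, 12] satisfying this is 7.

infusion_rate = 7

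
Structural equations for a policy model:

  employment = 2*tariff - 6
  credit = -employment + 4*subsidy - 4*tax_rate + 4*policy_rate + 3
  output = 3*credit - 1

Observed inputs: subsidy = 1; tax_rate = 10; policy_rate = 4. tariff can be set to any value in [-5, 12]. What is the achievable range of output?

Substituting into the credit equation gives credit = -2*tariff - 11.
This gives output = -6*tariff - 34.
Linear in tariff, so extremes are at the endpoints: tariff = -5 gives output = -4; tariff = 12 gives output = -106.

-106 to -4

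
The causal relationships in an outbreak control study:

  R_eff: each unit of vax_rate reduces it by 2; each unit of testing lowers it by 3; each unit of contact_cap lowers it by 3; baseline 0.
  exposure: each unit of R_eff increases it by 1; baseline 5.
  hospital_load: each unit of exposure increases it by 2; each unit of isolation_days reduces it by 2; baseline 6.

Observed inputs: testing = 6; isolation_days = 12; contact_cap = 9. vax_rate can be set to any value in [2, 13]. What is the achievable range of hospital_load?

-150 to -106

Substituting into the R_eff equation gives R_eff = -2*vax_rate - 45.
Substituting into the exposure equation gives exposure = -2*vax_rate - 40.
This gives hospital_load = -4*vax_rate - 98.
Linear in vax_rate, so extremes are at the endpoints: vax_rate = 2 gives hospital_load = -106; vax_rate = 13 gives hospital_load = -150.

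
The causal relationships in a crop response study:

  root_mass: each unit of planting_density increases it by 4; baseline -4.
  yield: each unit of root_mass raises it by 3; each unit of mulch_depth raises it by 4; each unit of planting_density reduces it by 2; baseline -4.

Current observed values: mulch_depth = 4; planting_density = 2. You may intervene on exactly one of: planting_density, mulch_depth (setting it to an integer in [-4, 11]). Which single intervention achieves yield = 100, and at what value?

set planting_density = 10

Intervening on planting_density: with other inputs at their observed values, yield = 10*planting_density. Solving for 100 gives planting_density = 10, within [-4, 11].
Intervening on mulch_depth: yield = 4*mulch_depth + 4. Reaching 100 requires mulch_depth = 24, outside [-4, 11].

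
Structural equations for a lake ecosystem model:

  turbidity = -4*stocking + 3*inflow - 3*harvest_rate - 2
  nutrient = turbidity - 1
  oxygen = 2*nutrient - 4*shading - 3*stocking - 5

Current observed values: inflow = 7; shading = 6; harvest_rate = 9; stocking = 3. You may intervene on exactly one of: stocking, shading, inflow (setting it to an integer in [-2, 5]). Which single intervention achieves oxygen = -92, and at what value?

set inflow = 5

Intervening on stocking: oxygen = -11*stocking - 47. Reaching -92 requires stocking = 45/11, not an integer.
Intervening on shading: oxygen = -4*shading - 56. Reaching -92 requires shading = 9, outside [-2, 5].
Intervening on inflow: with other inputs at their observed values, oxygen = 6*inflow - 122. Solving for -92 gives inflow = 5, within [-2, 5].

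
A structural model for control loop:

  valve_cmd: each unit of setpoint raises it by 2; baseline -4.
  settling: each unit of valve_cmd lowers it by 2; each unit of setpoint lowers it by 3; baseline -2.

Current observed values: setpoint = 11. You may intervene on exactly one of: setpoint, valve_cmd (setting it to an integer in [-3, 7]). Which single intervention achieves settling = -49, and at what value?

Intervening on setpoint: settling = -7*setpoint + 6. Reaching -49 requires setpoint = 55/7, not an integer.
Intervening on valve_cmd: with other inputs at their observed values, settling = -2*valve_cmd - 35. Solving for -49 gives valve_cmd = 7, within [-3, 7].

set valve_cmd = 7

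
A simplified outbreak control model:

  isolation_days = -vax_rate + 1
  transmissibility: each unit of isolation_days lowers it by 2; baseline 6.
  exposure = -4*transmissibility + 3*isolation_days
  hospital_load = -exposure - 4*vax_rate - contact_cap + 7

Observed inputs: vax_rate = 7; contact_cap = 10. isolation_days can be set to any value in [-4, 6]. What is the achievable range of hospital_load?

Intervening on isolation_days fixes its value directly, overriding its dependence on vax_rate.
Substituting into the exposure equation gives exposure = 11*isolation_days - 24.
This gives hospital_load = -11*isolation_days - 7.
Linear in isolation_days, so extremes are at the endpoints: isolation_days = -4 gives hospital_load = 37; isolation_days = 6 gives hospital_load = -73.

-73 to 37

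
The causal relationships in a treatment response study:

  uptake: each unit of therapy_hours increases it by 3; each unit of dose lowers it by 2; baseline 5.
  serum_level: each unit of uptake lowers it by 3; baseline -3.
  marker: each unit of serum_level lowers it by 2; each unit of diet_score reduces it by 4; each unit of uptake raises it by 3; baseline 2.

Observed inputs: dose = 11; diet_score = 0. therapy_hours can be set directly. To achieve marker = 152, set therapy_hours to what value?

therapy_hours = 11

Substituting into the uptake equation gives uptake = 3*therapy_hours - 17.
serum_level becomes -9*therapy_hours + 48.
Substituting into the marker equation gives marker = 27*therapy_hours - 145.
Solve 27*therapy_hours - 145 = 152: therapy_hours = (152 + 145) / 27 = 11.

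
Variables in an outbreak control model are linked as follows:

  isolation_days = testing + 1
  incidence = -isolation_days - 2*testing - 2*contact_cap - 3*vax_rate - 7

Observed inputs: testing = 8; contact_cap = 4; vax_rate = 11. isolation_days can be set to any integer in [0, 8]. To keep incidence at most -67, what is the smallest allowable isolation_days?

isolation_days = 3

Intervening on isolation_days fixes its value directly, overriding its dependence on testing.
Substituting into the incidence equation gives incidence = -isolation_days - 64.
Require -isolation_days - 64 ≤ -67, so isolation_days ≥ 3.
The smallest integer in [0, 8] satisfying this is 3.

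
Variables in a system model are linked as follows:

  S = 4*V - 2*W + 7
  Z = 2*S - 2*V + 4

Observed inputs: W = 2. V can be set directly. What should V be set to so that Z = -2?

Substituting into the S equation gives S = 4*V + 3.
Substituting into the Z equation gives Z = 6*V + 10.
Solve 6*V + 10 = -2: V = (-2 - 10) / 6 = -2.

V = -2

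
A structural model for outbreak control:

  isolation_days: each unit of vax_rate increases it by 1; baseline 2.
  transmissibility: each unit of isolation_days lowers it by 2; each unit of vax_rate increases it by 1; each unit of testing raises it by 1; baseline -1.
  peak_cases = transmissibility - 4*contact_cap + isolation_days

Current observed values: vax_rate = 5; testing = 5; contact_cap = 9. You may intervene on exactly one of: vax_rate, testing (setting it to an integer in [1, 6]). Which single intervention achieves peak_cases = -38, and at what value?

set testing = 1

Intervening on vax_rate: the paths from vax_rate to peak_cases cancel (net effect zero), leaving peak_cases = -34; -38 is unreachable this way.
Intervening on testing: with other inputs at their observed values, peak_cases = testing - 39. Solving for -38 gives testing = 1, within [1, 6].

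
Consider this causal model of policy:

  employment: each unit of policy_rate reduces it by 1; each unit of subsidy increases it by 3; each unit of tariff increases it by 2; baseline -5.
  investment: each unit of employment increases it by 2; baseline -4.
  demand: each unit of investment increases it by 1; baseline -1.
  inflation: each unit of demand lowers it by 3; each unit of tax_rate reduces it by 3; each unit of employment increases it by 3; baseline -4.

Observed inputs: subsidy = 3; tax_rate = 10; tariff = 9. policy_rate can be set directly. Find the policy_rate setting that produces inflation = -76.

Substituting into the employment equation gives employment = -policy_rate + 22.
Substituting into the investment equation gives investment = -2*policy_rate + 40.
This gives demand = -2*policy_rate + 39.
This gives inflation = 3*policy_rate - 85.
Solve 3*policy_rate - 85 = -76: policy_rate = (-76 + 85) / 3 = 3.

policy_rate = 3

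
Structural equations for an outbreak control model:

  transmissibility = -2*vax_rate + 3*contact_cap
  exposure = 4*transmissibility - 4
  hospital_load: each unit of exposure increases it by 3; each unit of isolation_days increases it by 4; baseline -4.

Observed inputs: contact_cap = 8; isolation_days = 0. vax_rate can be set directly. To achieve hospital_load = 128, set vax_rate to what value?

Substituting into the transmissibility equation gives transmissibility = -2*vax_rate + 24.
exposure becomes -8*vax_rate + 92.
So hospital_load = -24*vax_rate + 272.
Solve -24*vax_rate + 272 = 128: vax_rate = (128 - 272) / -24 = 6.

vax_rate = 6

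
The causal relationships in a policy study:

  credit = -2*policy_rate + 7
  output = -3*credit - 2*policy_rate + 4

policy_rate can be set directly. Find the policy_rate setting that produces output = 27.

policy_rate = 11

Substituting into the output equation gives output = 4*policy_rate - 17.
Solve 4*policy_rate - 17 = 27: policy_rate = (27 + 17) / 4 = 11.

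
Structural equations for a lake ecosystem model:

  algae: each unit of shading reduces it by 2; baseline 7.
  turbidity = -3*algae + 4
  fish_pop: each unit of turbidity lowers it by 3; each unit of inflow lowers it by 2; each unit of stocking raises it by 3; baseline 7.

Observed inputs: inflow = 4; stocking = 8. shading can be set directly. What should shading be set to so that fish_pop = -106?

shading = 10

Substituting into the turbidity equation gives turbidity = 6*shading - 17.
Substituting into the fish_pop equation gives fish_pop = -18*shading + 74.
Solve -18*shading + 74 = -106: shading = (-106 - 74) / -18 = 10.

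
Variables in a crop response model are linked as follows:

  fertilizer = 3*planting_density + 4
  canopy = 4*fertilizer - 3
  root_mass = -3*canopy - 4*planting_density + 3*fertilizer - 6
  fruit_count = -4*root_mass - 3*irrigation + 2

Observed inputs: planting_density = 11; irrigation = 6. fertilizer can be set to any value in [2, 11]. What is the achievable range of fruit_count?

Intervening on fertilizer fixes its value directly, overriding its dependence on planting_density.
Substituting into the root_mass equation gives root_mass = -9*fertilizer - 41.
This gives fruit_count = 36*fertilizer + 148.
Linear in fertilizer, so extremes are at the endpoints: fertilizer = 2 gives fruit_count = 220; fertilizer = 11 gives fruit_count = 544.

220 to 544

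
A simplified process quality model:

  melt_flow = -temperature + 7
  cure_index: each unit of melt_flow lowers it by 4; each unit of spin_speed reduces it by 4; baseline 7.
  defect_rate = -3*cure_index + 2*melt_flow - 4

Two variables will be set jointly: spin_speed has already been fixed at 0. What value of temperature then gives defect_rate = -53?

With spin_speed held at 0:
Substituting into the cure_index equation gives cure_index = 4*temperature - 21.
So defect_rate = -14*temperature + 73.
Solve -14*temperature + 73 = -53: temperature = (-53 - 73) / -14 = 9.

temperature = 9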